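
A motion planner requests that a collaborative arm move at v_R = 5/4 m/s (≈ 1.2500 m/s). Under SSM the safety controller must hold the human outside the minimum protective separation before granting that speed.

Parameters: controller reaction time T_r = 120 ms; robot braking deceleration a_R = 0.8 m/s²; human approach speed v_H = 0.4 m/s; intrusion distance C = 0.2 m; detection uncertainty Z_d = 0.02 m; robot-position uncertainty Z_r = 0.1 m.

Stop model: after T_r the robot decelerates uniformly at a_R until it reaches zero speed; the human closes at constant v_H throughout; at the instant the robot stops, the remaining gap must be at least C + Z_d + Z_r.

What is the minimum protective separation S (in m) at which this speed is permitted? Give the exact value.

braking lasts T_s = (5/4)/(4/5) = 1.5625 s
reaction-phase robot travel = 1.2500·0.1200 = 0.1500 m
braking distance = 1.2500²/(2·0.8000) = 0.9766 m
human closes 0.4000·1.6825 = 0.6730 m
residual clearance needed = 0.2000+0.0200+0.1000 = 0.3200 m
S_min ≈ 0.1500+0.9766+0.6730+0.3200  ⇒  S_min = 33913/16000 m

S_min = 33913/16000 m = 2.1196 m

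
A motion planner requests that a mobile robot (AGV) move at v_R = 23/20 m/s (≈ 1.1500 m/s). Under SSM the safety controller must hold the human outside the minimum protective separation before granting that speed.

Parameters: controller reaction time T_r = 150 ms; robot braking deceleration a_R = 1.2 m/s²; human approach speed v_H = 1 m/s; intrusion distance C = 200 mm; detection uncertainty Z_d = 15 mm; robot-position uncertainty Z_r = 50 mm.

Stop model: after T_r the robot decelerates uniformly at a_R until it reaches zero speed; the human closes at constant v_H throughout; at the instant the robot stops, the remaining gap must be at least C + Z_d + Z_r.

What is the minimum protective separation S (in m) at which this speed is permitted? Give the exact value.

stop time T_s = (23/20)/(6/5) = 0.9583 s
robot in T_r: 1.1500·0.1500 = 0.1725 m
robot under decel: 1.1500²/(2·1.2000) = 0.5510 m
human closes 1.0000·1.1083 = 1.1083 m
margins: 0.2000+0.0150+0.0500 = 0.2650 m
S_min ≈ 0.1725+0.5510+1.1083+0.2650  ⇒  S_min = 671/320 m

S_min = 671/320 m = 2.0969 m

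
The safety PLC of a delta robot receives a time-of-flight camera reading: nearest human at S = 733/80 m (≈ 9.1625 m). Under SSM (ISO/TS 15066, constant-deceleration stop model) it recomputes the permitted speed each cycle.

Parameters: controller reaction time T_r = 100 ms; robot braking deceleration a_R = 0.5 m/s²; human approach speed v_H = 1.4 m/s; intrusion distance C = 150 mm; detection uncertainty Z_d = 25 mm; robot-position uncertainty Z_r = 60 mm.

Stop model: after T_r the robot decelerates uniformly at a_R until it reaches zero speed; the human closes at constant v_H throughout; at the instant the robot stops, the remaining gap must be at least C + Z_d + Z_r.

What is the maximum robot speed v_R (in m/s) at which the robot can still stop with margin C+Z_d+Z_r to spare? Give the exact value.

at the boundary: (1)·v² + (29/10)·v + (-703/80) = 0
  disc = (29/10)² − 4·(1)·(-703/80) = 1089/25 ; √disc = 33/5
  v_R = (−(29/10) + 33/5) / (2·(1)) = 37/20 m/s
check:
braking lasts T_s = (37/20)/(1/2) = 3.7000 s
robot in T_r: 1.8500·0.1000 = 0.1850 m
braking distance = 1.8500²/(2·0.5000) = 3.4225 m
human closes 1.4000·3.8000 = 5.3200 m
C+Z_d+Z_r = 0.1500+0.0250+0.0600 = 0.2350 m
sum ≈ 0.1850+3.4225+5.3200+0.2350 ≈ 9.1625 m = S ✓

v_R_max = 37/20 m/s = 1.8500 m/s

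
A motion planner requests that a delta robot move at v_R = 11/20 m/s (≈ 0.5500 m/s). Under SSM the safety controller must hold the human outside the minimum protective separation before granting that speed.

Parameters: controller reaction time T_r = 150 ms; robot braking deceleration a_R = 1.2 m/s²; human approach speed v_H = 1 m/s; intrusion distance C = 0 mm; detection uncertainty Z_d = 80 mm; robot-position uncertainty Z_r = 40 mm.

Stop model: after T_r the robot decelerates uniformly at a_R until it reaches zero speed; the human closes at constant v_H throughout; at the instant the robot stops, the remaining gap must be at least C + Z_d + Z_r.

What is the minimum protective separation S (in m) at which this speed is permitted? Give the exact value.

braking lasts T_s = (11/20)/(6/5) = 0.4583 s
robot in T_r: 0.5500·0.1500 = 0.0825 m
robot covers 0.5500·0.4583 − ½·1.2000·0.4583² = 0.1260 m while stopping
human over T_r+T_s: 1.0000·(0.1500+0.4583) = 0.6083 m
C+Z_d+Z_r = 0.0000+0.0800+0.0400 = 0.1200 m
S_min ≈ 0.0825+0.1260+0.6083+0.1200  ⇒  S_min = 1499/1600 m

S_min = 1499/1600 m = 0.9369 m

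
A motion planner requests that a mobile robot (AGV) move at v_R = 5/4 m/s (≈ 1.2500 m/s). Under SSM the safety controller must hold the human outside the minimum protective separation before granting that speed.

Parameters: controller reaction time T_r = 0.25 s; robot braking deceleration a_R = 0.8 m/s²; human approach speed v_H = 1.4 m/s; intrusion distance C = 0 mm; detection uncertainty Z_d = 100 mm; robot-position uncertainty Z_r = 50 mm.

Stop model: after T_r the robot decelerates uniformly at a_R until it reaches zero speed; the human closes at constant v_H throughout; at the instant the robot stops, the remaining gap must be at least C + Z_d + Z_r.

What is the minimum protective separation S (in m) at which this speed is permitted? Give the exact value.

S_min = 509/128 m = 3.9766 m

stop time T_s = (5/4)/(4/5) = 1.5625 s
robot covers v_R·T_r = 1.2500·0.2500 = 0.3125 m before braking
robot under decel: 1.2500²/(2·0.8000) = 0.9766 m
human over T_r+T_s: 1.4000·(0.2500+1.5625) = 2.5375 m
C+Z_d+Z_r = 0.0000+0.1000+0.0500 = 0.1500 m
S_min ≈ 0.3125+0.9766+2.5375+0.1500  ⇒  S_min = 509/128 m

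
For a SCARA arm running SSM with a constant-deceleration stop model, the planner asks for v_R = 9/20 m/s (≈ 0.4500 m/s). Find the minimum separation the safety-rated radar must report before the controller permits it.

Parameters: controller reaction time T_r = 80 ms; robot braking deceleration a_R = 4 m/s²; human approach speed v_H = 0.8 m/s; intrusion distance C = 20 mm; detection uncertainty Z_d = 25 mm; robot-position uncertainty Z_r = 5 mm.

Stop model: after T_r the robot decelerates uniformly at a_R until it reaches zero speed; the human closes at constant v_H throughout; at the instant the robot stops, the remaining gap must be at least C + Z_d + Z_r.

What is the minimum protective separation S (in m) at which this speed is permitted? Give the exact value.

S_min = 849/3200 m = 0.2653 m

T_s = v_R/a_R = (9/20)/4 = 0.1125 s
robot in T_r: 0.4500·0.0800 = 0.0360 m
robot covers 0.4500·0.1125 − ½·4.0000·0.1125² = 0.0253 m while stopping
person approaches 0.8000·(0.0800+0.1125) = 0.1540 m
margins: 0.0200+0.0250+0.0050 = 0.0500 m
S_min ≈ 0.0360+0.0253+0.1540+0.0500  ⇒  S_min = 849/3200 m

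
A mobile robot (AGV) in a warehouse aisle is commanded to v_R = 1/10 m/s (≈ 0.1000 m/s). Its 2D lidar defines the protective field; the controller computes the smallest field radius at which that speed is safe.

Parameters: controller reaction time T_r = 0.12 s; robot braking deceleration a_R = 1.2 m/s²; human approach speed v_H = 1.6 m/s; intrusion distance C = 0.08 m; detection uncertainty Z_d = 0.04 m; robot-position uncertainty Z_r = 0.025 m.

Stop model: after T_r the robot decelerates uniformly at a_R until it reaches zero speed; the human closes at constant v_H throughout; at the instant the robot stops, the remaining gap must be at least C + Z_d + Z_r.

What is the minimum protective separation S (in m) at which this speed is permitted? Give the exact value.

T_s = v_R/a_R = (1/10)/(6/5) = 0.0833 s
robot in T_r: 0.1000·0.1200 = 0.0120 m
braking distance = 0.1000²/(2·1.2000) = 0.0042 m
person approaches 1.6000·(0.1200+0.0833) = 0.3253 m
residual clearance needed = 0.0800+0.0400+0.0250 = 0.1450 m
S_min ≈ 0.0120+0.0042+0.3253+0.1450  ⇒  S_min = 973/2000 m

S_min = 973/2000 m = 0.4865 m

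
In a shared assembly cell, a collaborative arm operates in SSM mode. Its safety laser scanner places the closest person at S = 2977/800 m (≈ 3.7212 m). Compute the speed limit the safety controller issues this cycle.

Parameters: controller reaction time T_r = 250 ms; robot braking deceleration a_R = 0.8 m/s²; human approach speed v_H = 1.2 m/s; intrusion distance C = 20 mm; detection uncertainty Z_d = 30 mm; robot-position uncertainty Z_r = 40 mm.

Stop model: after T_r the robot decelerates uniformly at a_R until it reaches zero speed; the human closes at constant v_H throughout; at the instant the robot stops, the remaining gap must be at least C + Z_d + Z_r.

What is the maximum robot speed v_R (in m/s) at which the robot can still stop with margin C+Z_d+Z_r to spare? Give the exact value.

v_R_max = 13/10 m/s = 1.3000 m/s

collect terms ⇒ (5/8)·v_R² + (7/4)·v_R + (-533/160) = 0
  disc = (7/4)² − 4·(5/8)·(-533/160) = 729/64 ; √disc = 27/8
  v_R = (−(7/4) + 27/8) / (2·(5/8)) = 13/10 m/s
check:
stop time T_s = (13/10)/(4/5) = 1.6250 s
reaction-phase robot travel = 1.3000·0.2500 = 0.3250 m
braking distance = 1.3000²/(2·0.8000) = 1.0562 m
human closes 1.2000·1.8750 = 2.2500 m
residual clearance needed = 0.0200+0.0300+0.0400 = 0.0900 m
sum ≈ 0.3250+1.0562+2.2500+0.0900 ≈ 3.7212 m = S ✓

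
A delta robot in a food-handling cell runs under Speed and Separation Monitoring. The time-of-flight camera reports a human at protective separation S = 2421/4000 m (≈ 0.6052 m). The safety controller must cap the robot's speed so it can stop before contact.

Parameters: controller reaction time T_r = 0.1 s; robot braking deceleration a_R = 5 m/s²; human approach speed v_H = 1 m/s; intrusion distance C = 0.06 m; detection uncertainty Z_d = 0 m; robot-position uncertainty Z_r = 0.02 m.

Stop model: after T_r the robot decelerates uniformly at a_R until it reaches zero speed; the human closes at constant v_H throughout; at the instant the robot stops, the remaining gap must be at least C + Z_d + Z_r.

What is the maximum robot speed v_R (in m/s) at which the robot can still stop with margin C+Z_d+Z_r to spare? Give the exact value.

at the boundary: (1/10)·v² + (3/10)·v + (-1701/4000) = 0
  disc = (3/10)² − 4·(1/10)·(-1701/4000) = 2601/10000 ; √disc = 51/100
  v_R = (−(3/10) + 51/100) / (2·(1/10)) = 21/20 m/s
check:
stop time T_s = (21/20)/5 = 0.2100 s
reaction-phase robot travel = 1.0500·0.1000 = 0.1050 m
robot under decel: 1.0500²/(2·5.0000) = 0.1103 m
human closes 1.0000·0.3100 = 0.3100 m
C+Z_d+Z_r = 0.0600+0.0000+0.0200 = 0.0800 m
sum ≈ 0.1050+0.1103+0.3100+0.0800 ≈ 0.6052 m = S ✓

v_R_max = 21/20 m/s = 1.0500 m/s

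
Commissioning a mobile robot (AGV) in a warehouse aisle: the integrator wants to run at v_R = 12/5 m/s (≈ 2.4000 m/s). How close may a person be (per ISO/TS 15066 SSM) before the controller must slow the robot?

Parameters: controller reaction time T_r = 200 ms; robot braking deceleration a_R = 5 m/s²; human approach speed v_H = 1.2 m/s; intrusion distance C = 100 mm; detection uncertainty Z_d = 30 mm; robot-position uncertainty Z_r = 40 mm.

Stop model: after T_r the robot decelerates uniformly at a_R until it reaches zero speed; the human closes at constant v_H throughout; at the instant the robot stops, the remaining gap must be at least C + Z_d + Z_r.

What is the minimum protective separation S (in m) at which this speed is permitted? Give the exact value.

S_min = 1021/500 m = 2.0420 m

stop time T_s = (12/5)/5 = 0.4800 s
robot in T_r: 2.4000·0.2000 = 0.4800 m
robot covers 2.4000·0.4800 − ½·5.0000·0.4800² = 0.5760 m while stopping
human over T_r+T_s: 1.2000·(0.2000+0.4800) = 0.8160 m
margins: 0.1000+0.0300+0.0400 = 0.1700 m
S_min ≈ 0.4800+0.5760+0.8160+0.1700  ⇒  S_min = 1021/500 m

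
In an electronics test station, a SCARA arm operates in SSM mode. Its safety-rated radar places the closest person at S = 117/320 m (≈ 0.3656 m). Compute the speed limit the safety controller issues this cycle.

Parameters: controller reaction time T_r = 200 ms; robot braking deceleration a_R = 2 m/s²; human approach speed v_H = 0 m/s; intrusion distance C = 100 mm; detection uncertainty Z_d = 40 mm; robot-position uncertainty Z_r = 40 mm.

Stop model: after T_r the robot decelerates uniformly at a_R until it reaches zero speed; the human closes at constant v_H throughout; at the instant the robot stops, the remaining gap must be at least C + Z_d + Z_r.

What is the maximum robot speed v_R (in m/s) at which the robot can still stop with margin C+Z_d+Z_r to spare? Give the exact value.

collect terms ⇒ (1/4)·v_R² + (1/5)·v_R + (-297/1600) = 0
  disc = (1/5)² − 4·(1/4)·(-297/1600) = 361/1600 ; √disc = 19/40
  v_R = (−(1/5) + 19/40) / (2·(1/4)) = 11/20 m/s
check:
T_s = v_R/a_R = (11/20)/2 = 0.2750 s
robot in T_r: 0.5500·0.2000 = 0.1100 m
braking distance = 0.5500²/(2·2.0000) = 0.0756 m
person approaches 0.0000·(0.2000+0.2750) = 0.0000 m
C+Z_d+Z_r = 0.1000+0.0400+0.0400 = 0.1800 m
sum ≈ 0.1100+0.0756+0.0000+0.1800 ≈ 0.3656 m = S ✓

v_R_max = 11/20 m/s = 0.5500 m/s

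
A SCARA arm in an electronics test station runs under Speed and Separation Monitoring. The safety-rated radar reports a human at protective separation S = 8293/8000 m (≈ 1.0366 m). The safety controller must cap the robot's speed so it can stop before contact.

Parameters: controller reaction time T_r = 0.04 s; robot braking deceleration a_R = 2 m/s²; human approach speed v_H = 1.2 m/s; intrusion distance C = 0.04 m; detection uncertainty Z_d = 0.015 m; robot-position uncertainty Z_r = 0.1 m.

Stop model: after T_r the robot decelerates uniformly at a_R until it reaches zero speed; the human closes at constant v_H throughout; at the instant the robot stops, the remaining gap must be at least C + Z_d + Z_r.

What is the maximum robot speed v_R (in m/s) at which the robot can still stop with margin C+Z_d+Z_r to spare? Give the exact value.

v_R_max = 19/20 m/s = 0.9500 m/s

quadratic (1/4)·v² + (16/25)·v + (-6669/8000) = 0
  disc = (16/25)² − 4·(1/4)·(-6669/8000) = 49729/40000 ; √disc = 223/200
  v_R = (−(16/25) + 223/200) / (2·(1/4)) = 19/20 m/s
check:
braking lasts T_s = (19/20)/2 = 0.4750 s
reaction-phase robot travel = 0.9500·0.0400 = 0.0380 m
robot under decel: 0.9500²/(2·2.0000) = 0.2256 m
human closes 1.2000·0.5150 = 0.6180 m
C+Z_d+Z_r = 0.0400+0.0150+0.1000 = 0.1550 m
sum ≈ 0.0380+0.2256+0.6180+0.1550 ≈ 1.0366 m = S ✓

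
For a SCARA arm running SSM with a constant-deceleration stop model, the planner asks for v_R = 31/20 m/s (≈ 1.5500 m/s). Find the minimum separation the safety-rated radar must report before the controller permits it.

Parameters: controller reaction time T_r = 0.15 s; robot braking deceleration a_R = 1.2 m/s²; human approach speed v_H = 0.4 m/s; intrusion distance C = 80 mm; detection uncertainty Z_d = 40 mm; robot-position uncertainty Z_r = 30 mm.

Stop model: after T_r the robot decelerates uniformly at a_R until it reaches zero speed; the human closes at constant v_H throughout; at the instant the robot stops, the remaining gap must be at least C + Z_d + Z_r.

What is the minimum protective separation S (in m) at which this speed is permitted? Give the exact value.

stop time T_s = (31/20)/(6/5) = 1.2917 s
reaction-phase robot travel = 1.5500·0.1500 = 0.2325 m
robot under decel: 1.5500²/(2·1.2000) = 1.0010 m
person approaches 0.4000·(0.1500+1.2917) = 0.5767 m
residual clearance needed = 0.0800+0.0400+0.0300 = 0.1500 m
S_min ≈ 0.2325+1.0010+0.5767+0.1500  ⇒  S_min = 9409/4800 m

S_min = 9409/4800 m = 1.9602 m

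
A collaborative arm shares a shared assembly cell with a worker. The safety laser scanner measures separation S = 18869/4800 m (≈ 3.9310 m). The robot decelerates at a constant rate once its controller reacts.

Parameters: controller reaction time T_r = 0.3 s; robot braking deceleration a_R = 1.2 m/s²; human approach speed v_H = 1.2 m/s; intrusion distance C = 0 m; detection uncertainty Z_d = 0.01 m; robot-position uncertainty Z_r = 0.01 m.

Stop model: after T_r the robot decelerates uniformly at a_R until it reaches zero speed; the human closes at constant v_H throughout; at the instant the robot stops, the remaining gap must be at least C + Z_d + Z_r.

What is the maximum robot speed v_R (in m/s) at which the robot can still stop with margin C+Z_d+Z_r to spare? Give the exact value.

v_R_max = 7/4 m/s = 1.7500 m/s

at the boundary: (5/12)·v² + (13/10)·v + (-3409/960) = 0
  disc = (13/10)² − 4·(5/12)·(-3409/960) = 109561/14400 ; √disc = 331/120
  v_R = (−(13/10) + 331/120) / (2·(5/12)) = 7/4 m/s
check:
T_s = v_R/a_R = (7/4)/(6/5) = 1.4583 s
reaction-phase robot travel = 1.7500·0.3000 = 0.5250 m
robot covers 1.7500·1.4583 − ½·1.2000·1.4583² = 1.2760 m while stopping
human over T_r+T_s: 1.2000·(0.3000+1.4583) = 2.1100 m
residual clearance needed = 0.0000+0.0100+0.0100 = 0.0200 m
sum ≈ 0.5250+1.2760+2.1100+0.0200 ≈ 3.9310 m = S ✓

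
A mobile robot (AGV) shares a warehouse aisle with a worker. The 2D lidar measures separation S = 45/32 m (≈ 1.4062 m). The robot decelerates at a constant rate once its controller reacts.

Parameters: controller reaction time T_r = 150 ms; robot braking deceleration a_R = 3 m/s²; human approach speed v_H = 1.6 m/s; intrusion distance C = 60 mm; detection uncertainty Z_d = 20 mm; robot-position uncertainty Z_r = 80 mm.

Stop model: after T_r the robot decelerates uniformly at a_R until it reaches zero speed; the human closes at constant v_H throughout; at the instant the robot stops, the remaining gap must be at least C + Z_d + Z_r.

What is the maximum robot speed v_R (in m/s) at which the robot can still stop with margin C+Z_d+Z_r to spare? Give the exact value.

v_R_max = 23/20 m/s = 1.1500 m/s

collect terms ⇒ (1/6)·v_R² + (41/60)·v_R + (-161/160) = 0
  disc = (41/60)² − 4·(1/6)·(-161/160) = 256/225 ; √disc = 16/15
  v_R = (−(41/60) + 16/15) / (2·(1/6)) = 23/20 m/s
check:
stop time T_s = (23/20)/3 = 0.3833 s
robot in T_r: 1.1500·0.1500 = 0.1725 m
robot covers 1.1500·0.3833 − ½·3.0000·0.3833² = 0.2204 m while stopping
human closes 1.6000·0.5333 = 0.8533 m
residual clearance needed = 0.0600+0.0200+0.0800 = 0.1600 m
sum ≈ 0.1725+0.2204+0.8533+0.1600 ≈ 1.4062 m = S ✓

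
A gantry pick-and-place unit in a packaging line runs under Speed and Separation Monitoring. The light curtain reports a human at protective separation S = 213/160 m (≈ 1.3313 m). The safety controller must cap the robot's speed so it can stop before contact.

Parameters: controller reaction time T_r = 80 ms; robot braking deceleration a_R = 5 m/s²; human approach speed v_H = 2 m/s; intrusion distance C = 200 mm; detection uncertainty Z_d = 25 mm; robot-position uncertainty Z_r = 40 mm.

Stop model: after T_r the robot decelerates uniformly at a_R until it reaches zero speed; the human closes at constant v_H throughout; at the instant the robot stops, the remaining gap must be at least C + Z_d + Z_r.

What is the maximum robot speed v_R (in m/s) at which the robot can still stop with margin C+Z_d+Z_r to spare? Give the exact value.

collect terms ⇒ (1/10)·v_R² + (12/25)·v_R + (-29/32) = 0
  disc = (12/25)² − 4·(1/10)·(-29/32) = 5929/10000 ; √disc = 77/100
  v_R = (−(12/25) + 77/100) / (2·(1/10)) = 29/20 m/s
check:
T_s = v_R/a_R = (29/20)/5 = 0.2900 s
reaction-phase robot travel = 1.4500·0.0800 = 0.1160 m
robot under decel: 1.4500²/(2·5.0000) = 0.2102 m
human closes 2.0000·0.3700 = 0.7400 m
C+Z_d+Z_r = 0.2000+0.0250+0.0400 = 0.2650 m
sum ≈ 0.1160+0.2102+0.7400+0.2650 ≈ 1.3313 m = S ✓

v_R_max = 29/20 m/s = 1.4500 m/s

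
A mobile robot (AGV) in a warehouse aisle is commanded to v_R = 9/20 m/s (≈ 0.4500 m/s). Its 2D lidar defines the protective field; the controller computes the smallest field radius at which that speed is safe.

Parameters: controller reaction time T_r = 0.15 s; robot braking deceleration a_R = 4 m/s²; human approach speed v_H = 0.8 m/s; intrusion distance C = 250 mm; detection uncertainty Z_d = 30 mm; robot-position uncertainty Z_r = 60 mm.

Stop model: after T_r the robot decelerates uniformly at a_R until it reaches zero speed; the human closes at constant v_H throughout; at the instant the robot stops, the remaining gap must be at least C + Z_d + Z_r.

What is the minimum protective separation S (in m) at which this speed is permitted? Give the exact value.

S_min = 2057/3200 m = 0.6428 m

braking lasts T_s = (9/20)/4 = 0.1125 s
robot in T_r: 0.4500·0.1500 = 0.0675 m
robot under decel: 0.4500²/(2·4.0000) = 0.0253 m
human closes 0.8000·0.2625 = 0.2100 m
margins: 0.2500+0.0300+0.0600 = 0.3400 m
S_min ≈ 0.0675+0.0253+0.2100+0.3400  ⇒  S_min = 2057/3200 m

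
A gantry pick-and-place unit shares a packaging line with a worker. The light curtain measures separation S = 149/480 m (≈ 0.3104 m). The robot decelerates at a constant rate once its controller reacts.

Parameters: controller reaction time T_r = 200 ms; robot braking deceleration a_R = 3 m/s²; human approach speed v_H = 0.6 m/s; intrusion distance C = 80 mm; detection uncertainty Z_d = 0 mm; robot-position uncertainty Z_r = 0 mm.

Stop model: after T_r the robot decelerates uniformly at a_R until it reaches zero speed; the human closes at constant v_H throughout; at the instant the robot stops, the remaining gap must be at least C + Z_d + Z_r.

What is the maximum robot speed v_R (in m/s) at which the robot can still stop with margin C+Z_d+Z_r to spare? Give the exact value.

v_R_max = 1/4 m/s = 0.2500 m/s

collect terms ⇒ (1/6)·v_R² + (2/5)·v_R + (-53/480) = 0
  disc = (2/5)² − 4·(1/6)·(-53/480) = 841/3600 ; √disc = 29/60
  v_R = (−(2/5) + 29/60) / (2·(1/6)) = 1/4 m/s
check:
T_s = v_R/a_R = (1/4)/3 = 0.0833 s
robot covers v_R·T_r = 0.2500·0.2000 = 0.0500 m before braking
robot under decel: 0.2500²/(2·3.0000) = 0.0104 m
person approaches 0.6000·(0.2000+0.0833) = 0.1700 m
C+Z_d+Z_r = 0.0800+0.0000+0.0000 = 0.0800 m
sum ≈ 0.0500+0.0104+0.1700+0.0800 ≈ 0.3104 m = S ✓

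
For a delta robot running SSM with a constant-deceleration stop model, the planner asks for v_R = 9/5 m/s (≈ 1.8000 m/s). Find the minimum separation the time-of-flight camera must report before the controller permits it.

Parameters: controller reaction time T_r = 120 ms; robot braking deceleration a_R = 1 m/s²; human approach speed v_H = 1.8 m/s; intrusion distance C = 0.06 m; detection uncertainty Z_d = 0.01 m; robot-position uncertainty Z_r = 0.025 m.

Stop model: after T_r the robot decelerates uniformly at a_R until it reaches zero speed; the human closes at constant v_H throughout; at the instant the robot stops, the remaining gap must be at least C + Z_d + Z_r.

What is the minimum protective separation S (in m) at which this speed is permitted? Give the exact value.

S_min = 5387/1000 m = 5.3870 m

braking lasts T_s = (9/5)/1 = 1.8000 s
robot in T_r: 1.8000·0.1200 = 0.2160 m
robot under decel: 1.8000²/(2·1.0000) = 1.6200 m
human over T_r+T_s: 1.8000·(0.1200+1.8000) = 3.4560 m
margins: 0.0600+0.0100+0.0250 = 0.0950 m
S_min ≈ 0.2160+1.6200+3.4560+0.0950  ⇒  S_min = 5387/1000 m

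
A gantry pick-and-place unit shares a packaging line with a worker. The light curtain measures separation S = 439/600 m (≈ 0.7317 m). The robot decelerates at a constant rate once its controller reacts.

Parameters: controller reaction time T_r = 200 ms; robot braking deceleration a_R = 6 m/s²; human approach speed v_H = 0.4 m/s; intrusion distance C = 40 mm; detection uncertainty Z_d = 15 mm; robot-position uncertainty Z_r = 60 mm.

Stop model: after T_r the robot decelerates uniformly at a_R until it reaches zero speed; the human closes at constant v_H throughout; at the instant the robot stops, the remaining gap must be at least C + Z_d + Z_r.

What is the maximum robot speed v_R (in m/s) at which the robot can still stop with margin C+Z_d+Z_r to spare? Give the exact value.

at the boundary: (1/12)·v² + (4/15)·v + (-161/300) = 0
  disc = (4/15)² − 4·(1/12)·(-161/300) = 1/4 ; √disc = 1/2
  v_R = (−(4/15) + 1/2) / (2·(1/12)) = 7/5 m/s
check:
braking lasts T_s = (7/5)/6 = 0.2333 s
robot covers v_R·T_r = 1.4000·0.2000 = 0.2800 m before braking
robot covers 1.4000·0.2333 − ½·6.0000·0.2333² = 0.1633 m while stopping
person approaches 0.4000·(0.2000+0.2333) = 0.1733 m
C+Z_d+Z_r = 0.0400+0.0150+0.0600 = 0.1150 m
sum ≈ 0.2800+0.1633+0.1733+0.1150 ≈ 0.7317 m = S ✓

v_R_max = 7/5 m/s = 1.4000 m/s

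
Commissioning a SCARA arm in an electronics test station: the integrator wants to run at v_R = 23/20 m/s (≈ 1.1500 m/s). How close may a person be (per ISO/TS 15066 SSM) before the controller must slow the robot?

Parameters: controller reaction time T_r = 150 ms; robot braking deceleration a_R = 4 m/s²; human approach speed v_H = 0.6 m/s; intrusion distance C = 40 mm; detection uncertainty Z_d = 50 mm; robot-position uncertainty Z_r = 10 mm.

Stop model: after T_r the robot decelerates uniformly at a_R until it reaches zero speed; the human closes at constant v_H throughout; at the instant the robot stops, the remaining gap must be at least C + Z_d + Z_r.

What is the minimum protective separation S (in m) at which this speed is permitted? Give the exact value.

S_min = 2241/3200 m = 0.7003 m

braking lasts T_s = (23/20)/4 = 0.2875 s
robot covers v_R·T_r = 1.1500·0.1500 = 0.1725 m before braking
braking distance = 1.1500²/(2·4.0000) = 0.1653 m
human over T_r+T_s: 0.6000·(0.1500+0.2875) = 0.2625 m
margins: 0.0400+0.0500+0.0100 = 0.1000 m
S_min ≈ 0.1725+0.1653+0.2625+0.1000  ⇒  S_min = 2241/3200 m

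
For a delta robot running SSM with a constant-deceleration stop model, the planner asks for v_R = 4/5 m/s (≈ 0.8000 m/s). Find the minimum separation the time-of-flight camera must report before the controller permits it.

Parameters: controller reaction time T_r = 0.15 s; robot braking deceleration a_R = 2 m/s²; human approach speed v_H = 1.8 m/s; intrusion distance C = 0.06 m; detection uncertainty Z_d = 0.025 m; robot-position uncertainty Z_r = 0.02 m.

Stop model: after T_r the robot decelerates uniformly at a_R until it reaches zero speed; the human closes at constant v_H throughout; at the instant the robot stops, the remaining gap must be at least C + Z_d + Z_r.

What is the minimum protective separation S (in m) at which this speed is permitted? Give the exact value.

S_min = 11/8 m = 1.3750 m

braking lasts T_s = (4/5)/2 = 0.4000 s
reaction-phase robot travel = 0.8000·0.1500 = 0.1200 m
robot covers 0.8000·0.4000 − ½·2.0000·0.4000² = 0.1600 m while stopping
person approaches 1.8000·(0.1500+0.4000) = 0.9900 m
residual clearance needed = 0.0600+0.0250+0.0200 = 0.1050 m
S_min ≈ 0.1200+0.1600+0.9900+0.1050  ⇒  S_min = 11/8 m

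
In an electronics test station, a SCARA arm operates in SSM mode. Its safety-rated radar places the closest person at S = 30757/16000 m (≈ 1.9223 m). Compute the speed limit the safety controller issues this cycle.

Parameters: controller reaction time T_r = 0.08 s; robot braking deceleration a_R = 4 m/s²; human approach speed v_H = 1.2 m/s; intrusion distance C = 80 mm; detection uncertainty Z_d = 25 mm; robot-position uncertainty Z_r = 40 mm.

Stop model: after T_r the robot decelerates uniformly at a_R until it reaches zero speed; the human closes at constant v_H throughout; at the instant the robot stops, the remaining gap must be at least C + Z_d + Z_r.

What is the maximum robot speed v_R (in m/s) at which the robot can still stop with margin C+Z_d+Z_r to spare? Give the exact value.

quadratic (1/8)·v² + (19/50)·v + (-26901/16000) = 0
  disc = (19/50)² − 4·(1/8)·(-26901/16000) = 157609/160000 ; √disc = 397/400
  v_R = (−(19/50) + 397/400) / (2·(1/8)) = 49/20 m/s
check:
T_s = v_R/a_R = (49/20)/4 = 0.6125 s
robot covers v_R·T_r = 2.4500·0.0800 = 0.1960 m before braking
robot covers 2.4500·0.6125 − ½·4.0000·0.6125² = 0.7503 m while stopping
human over T_r+T_s: 1.2000·(0.0800+0.6125) = 0.8310 m
C+Z_d+Z_r = 0.0800+0.0250+0.0400 = 0.1450 m
sum ≈ 0.1960+0.7503+0.8310+0.1450 ≈ 1.9223 m = S ✓

v_R_max = 49/20 m/s = 2.4500 m/s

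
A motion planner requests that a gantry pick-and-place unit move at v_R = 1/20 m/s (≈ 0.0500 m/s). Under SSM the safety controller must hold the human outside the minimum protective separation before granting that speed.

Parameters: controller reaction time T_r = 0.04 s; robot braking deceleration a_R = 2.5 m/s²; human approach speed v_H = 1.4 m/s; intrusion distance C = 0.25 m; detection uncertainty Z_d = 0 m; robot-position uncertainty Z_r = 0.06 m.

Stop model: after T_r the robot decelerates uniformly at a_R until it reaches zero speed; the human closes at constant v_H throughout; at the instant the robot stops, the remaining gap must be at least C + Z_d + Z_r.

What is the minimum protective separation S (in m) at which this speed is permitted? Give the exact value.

braking lasts T_s = (1/20)/(5/2) = 0.0200 s
robot in T_r: 0.0500·0.0400 = 0.0020 m
robot under decel: 0.0500²/(2·2.5000) = 0.0005 m
human over T_r+T_s: 1.4000·(0.0400+0.0200) = 0.0840 m
margins: 0.2500+0.0000+0.0600 = 0.3100 m
S_min ≈ 0.0020+0.0005+0.0840+0.3100  ⇒  S_min = 793/2000 m

S_min = 793/2000 m = 0.3965 m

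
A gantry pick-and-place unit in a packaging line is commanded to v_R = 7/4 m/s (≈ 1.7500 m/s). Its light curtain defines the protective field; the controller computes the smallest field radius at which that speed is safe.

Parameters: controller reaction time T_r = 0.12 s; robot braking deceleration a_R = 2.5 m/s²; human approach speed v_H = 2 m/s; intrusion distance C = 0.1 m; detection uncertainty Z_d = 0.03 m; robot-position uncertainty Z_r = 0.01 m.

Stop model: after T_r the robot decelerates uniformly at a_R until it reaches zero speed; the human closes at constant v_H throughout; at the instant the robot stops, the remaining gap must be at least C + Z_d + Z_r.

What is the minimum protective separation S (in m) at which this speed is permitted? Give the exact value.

stop time T_s = (7/4)/(5/2) = 0.7000 s
reaction-phase robot travel = 1.7500·0.1200 = 0.2100 m
robot under decel: 1.7500²/(2·2.5000) = 0.6125 m
person approaches 2.0000·(0.1200+0.7000) = 1.6400 m
C+Z_d+Z_r = 0.1000+0.0300+0.0100 = 0.1400 m
S_min ≈ 0.2100+0.6125+1.6400+0.1400  ⇒  S_min = 1041/400 m

S_min = 1041/400 m = 2.6025 m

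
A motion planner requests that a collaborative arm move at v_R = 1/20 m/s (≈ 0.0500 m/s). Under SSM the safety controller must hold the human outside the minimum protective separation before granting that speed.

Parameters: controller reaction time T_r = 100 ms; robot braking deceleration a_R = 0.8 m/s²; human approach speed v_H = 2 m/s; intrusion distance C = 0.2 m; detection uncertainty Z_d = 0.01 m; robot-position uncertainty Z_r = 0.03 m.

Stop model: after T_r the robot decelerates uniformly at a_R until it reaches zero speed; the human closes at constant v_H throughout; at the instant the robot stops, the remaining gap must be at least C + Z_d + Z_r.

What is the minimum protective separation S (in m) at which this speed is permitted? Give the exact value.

S_min = 1829/3200 m = 0.5716 m

braking lasts T_s = (1/20)/(4/5) = 0.0625 s
robot covers v_R·T_r = 0.0500·0.1000 = 0.0050 m before braking
robot under decel: 0.0500²/(2·0.8000) = 0.0016 m
human over T_r+T_s: 2.0000·(0.1000+0.0625) = 0.3250 m
margins: 0.2000+0.0100+0.0300 = 0.2400 m
S_min ≈ 0.0050+0.0016+0.3250+0.2400  ⇒  S_min = 1829/3200 m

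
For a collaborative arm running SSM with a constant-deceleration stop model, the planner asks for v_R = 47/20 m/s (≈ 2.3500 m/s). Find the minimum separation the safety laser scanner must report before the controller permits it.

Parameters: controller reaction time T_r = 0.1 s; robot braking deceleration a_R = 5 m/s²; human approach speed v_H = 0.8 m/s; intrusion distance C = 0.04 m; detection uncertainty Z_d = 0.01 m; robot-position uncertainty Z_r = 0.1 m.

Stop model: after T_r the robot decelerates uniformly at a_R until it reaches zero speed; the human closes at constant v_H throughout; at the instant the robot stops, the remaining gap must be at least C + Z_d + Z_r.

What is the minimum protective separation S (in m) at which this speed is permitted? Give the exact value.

braking lasts T_s = (47/20)/5 = 0.4700 s
reaction-phase robot travel = 2.3500·0.1000 = 0.2350 m
braking distance = 2.3500²/(2·5.0000) = 0.5523 m
human closes 0.8000·0.5700 = 0.4560 m
residual clearance needed = 0.0400+0.0100+0.1000 = 0.1500 m
S_min ≈ 0.2350+0.5523+0.4560+0.1500  ⇒  S_min = 5573/4000 m

S_min = 5573/4000 m = 1.3933 m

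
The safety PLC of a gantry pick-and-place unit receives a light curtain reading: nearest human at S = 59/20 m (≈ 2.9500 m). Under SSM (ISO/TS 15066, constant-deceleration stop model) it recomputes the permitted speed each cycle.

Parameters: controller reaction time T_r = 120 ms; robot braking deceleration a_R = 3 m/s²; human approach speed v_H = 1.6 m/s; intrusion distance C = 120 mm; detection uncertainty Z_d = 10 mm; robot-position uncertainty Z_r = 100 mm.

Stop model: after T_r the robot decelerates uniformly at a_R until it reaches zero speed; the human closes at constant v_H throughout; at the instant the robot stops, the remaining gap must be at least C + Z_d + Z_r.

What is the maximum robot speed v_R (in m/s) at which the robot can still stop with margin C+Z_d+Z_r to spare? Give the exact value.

quadratic (1/6)·v² + (49/75)·v + (-316/125) = 0
  disc = (49/75)² − 4·(1/6)·(-316/125) = 11881/5625 ; √disc = 109/75
  v_R = (−(49/75) + 109/75) / (2·(1/6)) = 12/5 m/s
check:
stop time T_s = (12/5)/3 = 0.8000 s
robot covers v_R·T_r = 2.4000·0.1200 = 0.2880 m before braking
robot covers 2.4000·0.8000 − ½·3.0000·0.8000² = 0.9600 m while stopping
person approaches 1.6000·(0.1200+0.8000) = 1.4720 m
residual clearance needed = 0.1200+0.0100+0.1000 = 0.2300 m
sum ≈ 0.2880+0.9600+1.4720+0.2300 ≈ 2.9500 m = S ✓

v_R_max = 12/5 m/s = 2.4000 m/s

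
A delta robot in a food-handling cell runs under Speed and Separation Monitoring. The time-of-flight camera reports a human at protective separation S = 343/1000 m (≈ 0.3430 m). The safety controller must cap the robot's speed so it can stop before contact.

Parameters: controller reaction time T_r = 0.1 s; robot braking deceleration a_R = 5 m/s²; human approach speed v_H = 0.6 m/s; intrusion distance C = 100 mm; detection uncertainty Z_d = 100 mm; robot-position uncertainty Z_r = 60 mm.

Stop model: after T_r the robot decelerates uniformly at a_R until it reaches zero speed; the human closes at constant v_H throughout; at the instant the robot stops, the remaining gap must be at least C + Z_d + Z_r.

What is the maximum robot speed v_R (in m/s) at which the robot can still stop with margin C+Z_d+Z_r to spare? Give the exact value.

at the boundary: (1/10)·v² + (11/50)·v + (-23/1000) = 0
  disc = (11/50)² − 4·(1/10)·(-23/1000) = 36/625 ; √disc = 6/25
  v_R = (−(11/50) + 6/25) / (2·(1/10)) = 1/10 m/s
check:
stop time T_s = (1/10)/5 = 0.0200 s
robot covers v_R·T_r = 0.1000·0.1000 = 0.0100 m before braking
braking distance = 0.1000²/(2·5.0000) = 0.0010 m
person approaches 0.6000·(0.1000+0.0200) = 0.0720 m
margins: 0.1000+0.1000+0.0600 = 0.2600 m
sum ≈ 0.0100+0.0010+0.0720+0.2600 ≈ 0.3430 m = S ✓

v_R_max = 1/10 m/s = 0.1000 m/s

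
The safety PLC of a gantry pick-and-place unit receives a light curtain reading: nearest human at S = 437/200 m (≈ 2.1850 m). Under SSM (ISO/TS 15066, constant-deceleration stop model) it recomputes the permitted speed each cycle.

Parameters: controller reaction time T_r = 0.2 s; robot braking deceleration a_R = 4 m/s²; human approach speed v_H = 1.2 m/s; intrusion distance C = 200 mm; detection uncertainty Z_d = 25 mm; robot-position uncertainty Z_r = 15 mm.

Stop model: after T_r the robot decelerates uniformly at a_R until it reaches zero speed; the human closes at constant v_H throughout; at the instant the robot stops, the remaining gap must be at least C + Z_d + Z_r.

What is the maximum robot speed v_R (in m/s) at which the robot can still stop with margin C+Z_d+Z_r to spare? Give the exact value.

v_R_max = 11/5 m/s = 2.2000 m/s

collect terms ⇒ (1/8)·v_R² + (1/2)·v_R + (-341/200) = 0
  disc = (1/2)² − 4·(1/8)·(-341/200) = 441/400 ; √disc = 21/20
  v_R = (−(1/2) + 21/20) / (2·(1/8)) = 11/5 m/s
check:
T_s = v_R/a_R = (11/5)/4 = 0.5500 s
reaction-phase robot travel = 2.2000·0.2000 = 0.4400 m
robot under decel: 2.2000²/(2·4.0000) = 0.6050 m
human closes 1.2000·0.7500 = 0.9000 m
residual clearance needed = 0.2000+0.0250+0.0150 = 0.2400 m
sum ≈ 0.4400+0.6050+0.9000+0.2400 ≈ 2.1850 m = S ✓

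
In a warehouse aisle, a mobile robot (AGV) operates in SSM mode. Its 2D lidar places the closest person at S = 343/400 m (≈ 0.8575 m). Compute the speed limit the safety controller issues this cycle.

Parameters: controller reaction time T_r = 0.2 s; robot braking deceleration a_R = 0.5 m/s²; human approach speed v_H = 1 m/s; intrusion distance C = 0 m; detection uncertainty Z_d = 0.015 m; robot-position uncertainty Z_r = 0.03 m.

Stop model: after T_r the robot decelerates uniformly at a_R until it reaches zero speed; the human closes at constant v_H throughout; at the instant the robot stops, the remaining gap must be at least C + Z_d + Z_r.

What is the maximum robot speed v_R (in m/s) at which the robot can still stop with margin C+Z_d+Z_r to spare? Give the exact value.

v_R_max = 1/4 m/s = 0.2500 m/s

at the boundary: (1)·v² + (11/5)·v + (-49/80) = 0
  disc = (11/5)² − 4·(1)·(-49/80) = 729/100 ; √disc = 27/10
  v_R = (−(11/5) + 27/10) / (2·(1)) = 1/4 m/s
check:
T_s = v_R/a_R = (1/4)/(1/2) = 0.5000 s
reaction-phase robot travel = 0.2500·0.2000 = 0.0500 m
braking distance = 0.2500²/(2·0.5000) = 0.0625 m
human over T_r+T_s: 1.0000·(0.2000+0.5000) = 0.7000 m
residual clearance needed = 0.0000+0.0150+0.0300 = 0.0450 m
sum ≈ 0.0500+0.0625+0.7000+0.0450 ≈ 0.8575 m = S ✓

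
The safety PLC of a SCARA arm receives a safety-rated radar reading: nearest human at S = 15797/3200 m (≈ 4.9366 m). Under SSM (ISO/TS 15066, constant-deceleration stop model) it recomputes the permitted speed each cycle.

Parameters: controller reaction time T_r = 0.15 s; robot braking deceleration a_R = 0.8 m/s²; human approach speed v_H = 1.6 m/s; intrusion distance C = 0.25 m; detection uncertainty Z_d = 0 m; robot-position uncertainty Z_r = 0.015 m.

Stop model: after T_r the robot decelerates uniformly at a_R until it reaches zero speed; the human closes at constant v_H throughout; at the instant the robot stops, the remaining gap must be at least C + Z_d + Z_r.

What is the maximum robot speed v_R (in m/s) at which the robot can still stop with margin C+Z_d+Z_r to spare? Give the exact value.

at the boundary: (5/8)·v² + (43/20)·v + (-14181/3200) = 0
  disc = (43/20)² − 4·(5/8)·(-14181/3200) = 100489/6400 ; √disc = 317/80
  v_R = (−(43/20) + 317/80) / (2·(5/8)) = 29/20 m/s
check:
stop time T_s = (29/20)/(4/5) = 1.8125 s
robot covers v_R·T_r = 1.4500·0.1500 = 0.2175 m before braking
braking distance = 1.4500²/(2·0.8000) = 1.3141 m
person approaches 1.6000·(0.1500+1.8125) = 3.1400 m
margins: 0.2500+0.0000+0.0150 = 0.2650 m
sum ≈ 0.2175+1.3141+3.1400+0.2650 ≈ 4.9366 m = S ✓

v_R_max = 29/20 m/s = 1.4500 m/s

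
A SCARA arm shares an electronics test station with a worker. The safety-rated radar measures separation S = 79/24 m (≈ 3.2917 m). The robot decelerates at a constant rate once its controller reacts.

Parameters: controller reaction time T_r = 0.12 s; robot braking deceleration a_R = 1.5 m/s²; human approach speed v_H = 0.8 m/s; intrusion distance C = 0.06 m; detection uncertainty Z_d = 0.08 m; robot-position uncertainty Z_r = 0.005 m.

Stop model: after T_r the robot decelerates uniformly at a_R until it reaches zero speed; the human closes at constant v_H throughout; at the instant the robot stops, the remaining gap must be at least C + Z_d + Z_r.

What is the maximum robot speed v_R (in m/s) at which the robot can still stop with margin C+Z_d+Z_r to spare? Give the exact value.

quadratic (1/3)·v² + (49/75)·v + (-1144/375) = 0
  disc = (49/75)² − 4·(1/3)·(-1144/375) = 2809/625 ; √disc = 53/25
  v_R = (−(49/75) + 53/25) / (2·(1/3)) = 11/5 m/s
check:
T_s = v_R/a_R = (11/5)/(3/2) = 1.4667 s
robot in T_r: 2.2000·0.1200 = 0.2640 m
braking distance = 2.2000²/(2·1.5000) = 1.6133 m
person approaches 0.8000·(0.1200+1.4667) = 1.2693 m
C+Z_d+Z_r = 0.0600+0.0800+0.0050 = 0.1450 m
sum ≈ 0.2640+1.6133+1.2693+0.1450 ≈ 3.2917 m = S ✓

v_R_max = 11/5 m/s = 2.2000 m/s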